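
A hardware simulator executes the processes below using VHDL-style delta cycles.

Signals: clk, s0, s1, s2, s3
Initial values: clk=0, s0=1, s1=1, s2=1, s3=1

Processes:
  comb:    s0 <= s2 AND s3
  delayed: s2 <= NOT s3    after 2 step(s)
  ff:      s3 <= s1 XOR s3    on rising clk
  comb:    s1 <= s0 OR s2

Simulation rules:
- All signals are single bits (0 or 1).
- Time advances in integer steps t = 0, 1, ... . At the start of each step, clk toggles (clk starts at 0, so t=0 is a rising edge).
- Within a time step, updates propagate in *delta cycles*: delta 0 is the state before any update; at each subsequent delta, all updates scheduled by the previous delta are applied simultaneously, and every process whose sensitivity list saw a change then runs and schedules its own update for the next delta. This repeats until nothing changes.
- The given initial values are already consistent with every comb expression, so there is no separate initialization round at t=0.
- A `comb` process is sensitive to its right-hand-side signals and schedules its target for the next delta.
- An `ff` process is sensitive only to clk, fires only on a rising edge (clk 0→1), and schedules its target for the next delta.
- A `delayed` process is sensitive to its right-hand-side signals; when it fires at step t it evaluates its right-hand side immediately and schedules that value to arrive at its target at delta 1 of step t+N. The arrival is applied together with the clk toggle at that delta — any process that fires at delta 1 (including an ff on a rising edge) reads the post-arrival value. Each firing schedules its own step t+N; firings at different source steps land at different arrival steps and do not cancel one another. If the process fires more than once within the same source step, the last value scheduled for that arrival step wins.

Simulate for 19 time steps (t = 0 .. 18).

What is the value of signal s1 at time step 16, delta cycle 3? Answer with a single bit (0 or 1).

t0.Δ0 clk=0 s0=1 s2=1 s1=1 s3=1
t0.Δ1 clk=1 s0=1 s2=1 s1=1 s3=1
t0.Δ2 clk=1 s0=1 s2=1 s1=1 s3=0
t0.Δ3 clk=1 s0=0 s2=1 s1=1 s3=0
t1.Δ0 clk=1 s0=0 s2=1 s1=1 s3=0
t1.Δ1 clk=0 s0=0 s2=1 s1=1 s3=0
t2.Δ0 clk=0 s0=0 s2=1 s1=1 s3=0
t2.Δ1 clk=1 s0=0 s2=1 s1=1 s3=0
t2.Δ2 clk=1 s0=0 s2=1 s1=1 s3=1
t2.Δ3 clk=1 s0=1 s2=1 s1=1 s3=1
t3.Δ0 clk=1 s0=1 s2=1 s1=1 s3=1
t3.Δ1 clk=0 s0=1 s2=1 s1=1 s3=1
t4.Δ0 clk=0 s0=1 s2=1 s1=1 s3=1
t4.Δ1 clk=1 s0=1 s2=0 s1=1 s3=1
t4.Δ2 clk=1 s0=0 s2=0 s1=1 s3=0
t4.Δ3 clk=1 s0=0 s2=0 s1=0 s3=0
t5.Δ0 clk=1 s0=0 s2=0 s1=0 s3=0
t5.Δ1 clk=0 s0=0 s2=0 s1=0 s3=0
t6.Δ0 clk=0 s0=0 s2=0 s1=0 s3=0
t6.Δ1 clk=1 s0=0 s2=1 s1=0 s3=0
t6.Δ2 clk=1 s0=0 s2=1 s1=1 s3=0
t7.Δ0 clk=1 s0=0 s2=1 s1=1 s3=0
t7.Δ1 clk=0 s0=0 s2=1 s1=1 s3=0
t8.Δ0 clk=0 s0=0 s2=1 s1=1 s3=0
t8.Δ1 clk=1 s0=0 s2=1 s1=1 s3=0
t8.Δ2 clk=1 s0=0 s2=1 s1=1 s3=1
t8.Δ3 clk=1 s0=1 s2=1 s1=1 s3=1
t9.Δ0 clk=1 s0=1 s2=1 s1=1 s3=1
t9.Δ1 clk=0 s0=1 s2=1 s1=1 s3=1
t10.Δ0 clk=0 s0=1 s2=1 s1=1 s3=1
t10.Δ1 clk=1 s0=1 s2=0 s1=1 s3=1
t10.Δ2 clk=1 s0=0 s2=0 s1=1 s3=0
t10.Δ3 clk=1 s0=0 s2=0 s1=0 s3=0
t11.Δ0 clk=1 s0=0 s2=0 s1=0 s3=0
t11.Δ1 clk=0 s0=0 s2=0 s1=0 s3=0
t12.Δ0 clk=0 s0=0 s2=0 s1=0 s3=0
t12.Δ1 clk=1 s0=0 s2=1 s1=0 s3=0
t12.Δ2 clk=1 s0=0 s2=1 s1=1 s3=0
t13.Δ0 clk=1 s0=0 s2=1 s1=1 s3=0
t13.Δ1 clk=0 s0=0 s2=1 s1=1 s3=0
t14.Δ0 clk=0 s0=0 s2=1 s1=1 s3=0
t14.Δ1 clk=1 s0=0 s2=1 s1=1 s3=0
t14.Δ2 clk=1 s0=0 s2=1 s1=1 s3=1
t14.Δ3 clk=1 s0=1 s2=1 s1=1 s3=1
t15.Δ0 clk=1 s0=1 s2=1 s1=1 s3=1
t15.Δ1 clk=0 s0=1 s2=1 s1=1 s3=1
t16.Δ0 clk=0 s0=1 s2=1 s1=1 s3=1
t16.Δ1 clk=1 s0=1 s2=0 s1=1 s3=1
t16.Δ2 clk=1 s0=0 s2=0 s1=1 s3=0
t16.Δ3 clk=1 s0=0 s2=0 s1=0 s3=0
t17.Δ0 clk=1 s0=0 s2=0 s1=0 s3=0
t17.Δ1 clk=0 s0=0 s2=0 s1=0 s3=0
t18.Δ0 clk=0 s0=0 s2=0 s1=0 s3=0
t18.Δ1 clk=1 s0=0 s2=1 s1=0 s3=0
t18.Δ2 clk=1 s0=0 s2=1 s1=1 s3=0

0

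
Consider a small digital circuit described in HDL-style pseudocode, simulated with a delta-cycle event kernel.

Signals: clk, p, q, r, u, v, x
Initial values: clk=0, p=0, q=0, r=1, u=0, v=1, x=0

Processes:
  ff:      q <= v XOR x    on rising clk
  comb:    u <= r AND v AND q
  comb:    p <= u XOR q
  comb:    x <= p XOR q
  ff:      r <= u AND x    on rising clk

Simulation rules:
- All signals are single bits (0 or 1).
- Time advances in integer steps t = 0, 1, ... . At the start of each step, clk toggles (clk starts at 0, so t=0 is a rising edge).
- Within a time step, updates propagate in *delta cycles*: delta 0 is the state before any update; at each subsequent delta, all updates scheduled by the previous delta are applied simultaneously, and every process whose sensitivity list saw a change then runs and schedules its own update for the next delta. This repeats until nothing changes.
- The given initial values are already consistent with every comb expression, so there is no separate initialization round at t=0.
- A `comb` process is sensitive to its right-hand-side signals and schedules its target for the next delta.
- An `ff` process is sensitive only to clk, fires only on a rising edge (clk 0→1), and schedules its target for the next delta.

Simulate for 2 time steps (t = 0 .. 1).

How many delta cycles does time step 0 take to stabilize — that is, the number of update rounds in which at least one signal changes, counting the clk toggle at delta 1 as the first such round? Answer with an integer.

[bits: p,u,clk,v,q,x,r]
t=0: Δ0=0001001 Δ1=0011001 Δ2=0011100 Δ3=1011110 Δ4=1011100 | 4Δ
t=1: Δ0=1011100 Δ1=1001100 | 1Δ

4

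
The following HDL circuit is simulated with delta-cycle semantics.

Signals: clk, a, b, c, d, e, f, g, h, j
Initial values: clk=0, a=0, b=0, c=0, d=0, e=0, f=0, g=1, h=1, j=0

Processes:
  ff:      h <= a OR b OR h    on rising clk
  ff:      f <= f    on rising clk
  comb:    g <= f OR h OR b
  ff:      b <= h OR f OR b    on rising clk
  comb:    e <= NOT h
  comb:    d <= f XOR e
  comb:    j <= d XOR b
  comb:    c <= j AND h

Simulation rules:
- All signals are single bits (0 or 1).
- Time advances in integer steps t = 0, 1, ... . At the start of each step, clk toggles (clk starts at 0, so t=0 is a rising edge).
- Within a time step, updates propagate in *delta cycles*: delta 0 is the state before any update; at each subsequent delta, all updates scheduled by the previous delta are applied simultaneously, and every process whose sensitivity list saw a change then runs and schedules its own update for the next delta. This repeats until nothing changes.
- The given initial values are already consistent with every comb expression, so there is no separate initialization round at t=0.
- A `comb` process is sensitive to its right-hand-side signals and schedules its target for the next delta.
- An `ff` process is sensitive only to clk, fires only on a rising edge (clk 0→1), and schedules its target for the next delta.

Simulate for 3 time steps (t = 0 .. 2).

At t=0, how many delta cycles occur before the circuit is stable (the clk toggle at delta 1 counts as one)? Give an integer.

4

t=0 Δ0: j=0 b=0 g=1 e=0 f=0 d=0 h=1 a=0 c=0 clk=0
  Δ1: clk:0→1
  Δ2: b:0→1
  Δ3: j:0→1
  Δ4: c:0→1
  (4Δ to stable)
t=1 Δ0: j=1 b=1 g=1 e=0 f=0 d=0 h=1 a=0 c=1 clk=1
  Δ1: clk:1→0
  (1Δ to stable)
t=2 Δ0: j=1 b=1 g=1 e=0 f=0 d=0 h=1 a=0 c=1 clk=0
  Δ1: clk:0→1
  (1Δ to stable)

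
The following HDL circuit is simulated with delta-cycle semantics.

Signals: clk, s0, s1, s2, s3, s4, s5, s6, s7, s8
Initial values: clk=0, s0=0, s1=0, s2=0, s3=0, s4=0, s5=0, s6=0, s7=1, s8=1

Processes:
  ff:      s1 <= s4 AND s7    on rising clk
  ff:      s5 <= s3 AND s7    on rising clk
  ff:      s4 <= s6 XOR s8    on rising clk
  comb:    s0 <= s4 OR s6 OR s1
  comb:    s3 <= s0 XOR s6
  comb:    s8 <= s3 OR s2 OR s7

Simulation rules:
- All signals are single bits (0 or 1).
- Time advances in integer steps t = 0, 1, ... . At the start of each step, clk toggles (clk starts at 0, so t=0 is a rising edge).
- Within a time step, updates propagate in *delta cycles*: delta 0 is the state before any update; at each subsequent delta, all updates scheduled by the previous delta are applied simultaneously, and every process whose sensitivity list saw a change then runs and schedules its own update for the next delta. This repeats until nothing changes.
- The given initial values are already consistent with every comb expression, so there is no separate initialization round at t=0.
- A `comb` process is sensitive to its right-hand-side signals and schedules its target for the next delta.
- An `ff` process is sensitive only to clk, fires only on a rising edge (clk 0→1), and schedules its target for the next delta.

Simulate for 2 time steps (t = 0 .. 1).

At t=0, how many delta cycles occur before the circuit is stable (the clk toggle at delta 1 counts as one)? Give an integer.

4

t0.Δ0 s8=1 s1=0 s7=1 s3=0 clk=0 s6=0 s5=0 s4=0 s2=0 s0=0
t0.Δ1 s8=1 s1=0 s7=1 s3=0 clk=1 s6=0 s5=0 s4=0 s2=0 s0=0
t0.Δ2 s8=1 s1=0 s7=1 s3=0 clk=1 s6=0 s5=0 s4=1 s2=0 s0=0
t0.Δ3 s8=1 s1=0 s7=1 s3=0 clk=1 s6=0 s5=0 s4=1 s2=0 s0=1
t0.Δ4 s8=1 s1=0 s7=1 s3=1 clk=1 s6=0 s5=0 s4=1 s2=0 s0=1
t1.Δ0 s8=1 s1=0 s7=1 s3=1 clk=1 s6=0 s5=0 s4=1 s2=0 s0=1
t1.Δ1 s8=1 s1=0 s7=1 s3=1 clk=0 s6=0 s5=0 s4=1 s2=0 s0=1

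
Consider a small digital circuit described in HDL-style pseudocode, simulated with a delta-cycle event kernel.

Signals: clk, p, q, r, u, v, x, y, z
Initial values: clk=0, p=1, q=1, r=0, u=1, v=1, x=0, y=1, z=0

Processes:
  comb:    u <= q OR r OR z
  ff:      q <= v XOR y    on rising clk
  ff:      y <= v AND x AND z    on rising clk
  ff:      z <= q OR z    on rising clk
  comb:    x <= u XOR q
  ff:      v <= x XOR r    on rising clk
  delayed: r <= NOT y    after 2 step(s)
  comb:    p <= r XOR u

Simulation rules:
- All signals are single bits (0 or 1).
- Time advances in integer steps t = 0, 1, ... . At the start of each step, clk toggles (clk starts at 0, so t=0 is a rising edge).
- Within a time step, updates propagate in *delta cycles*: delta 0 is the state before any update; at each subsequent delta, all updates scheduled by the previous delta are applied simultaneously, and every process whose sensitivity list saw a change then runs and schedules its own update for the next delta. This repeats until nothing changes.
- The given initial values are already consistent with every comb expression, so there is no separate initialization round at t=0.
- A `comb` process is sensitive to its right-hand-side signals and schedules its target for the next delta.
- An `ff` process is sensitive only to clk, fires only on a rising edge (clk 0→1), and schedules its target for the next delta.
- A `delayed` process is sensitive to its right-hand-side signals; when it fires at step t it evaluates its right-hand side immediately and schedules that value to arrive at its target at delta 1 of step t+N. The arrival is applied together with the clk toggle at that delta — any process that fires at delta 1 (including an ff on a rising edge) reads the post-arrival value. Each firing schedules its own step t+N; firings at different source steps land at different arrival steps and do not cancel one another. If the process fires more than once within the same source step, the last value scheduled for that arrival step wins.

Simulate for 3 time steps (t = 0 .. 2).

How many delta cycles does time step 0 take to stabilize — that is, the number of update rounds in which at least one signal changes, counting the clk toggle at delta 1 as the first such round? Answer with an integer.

[bits: v,x,p,z,r,y,clk,u,q]
t=0: Δ0=101001011 Δ1=101001111 Δ2=001100110 Δ3=011100110 | 3Δ
t=1: Δ0=011100110 Δ1=011100010 | 1Δ
t=2: Δ0=011100010 Δ1=011110110 Δ2=010110110 | 2Δ

3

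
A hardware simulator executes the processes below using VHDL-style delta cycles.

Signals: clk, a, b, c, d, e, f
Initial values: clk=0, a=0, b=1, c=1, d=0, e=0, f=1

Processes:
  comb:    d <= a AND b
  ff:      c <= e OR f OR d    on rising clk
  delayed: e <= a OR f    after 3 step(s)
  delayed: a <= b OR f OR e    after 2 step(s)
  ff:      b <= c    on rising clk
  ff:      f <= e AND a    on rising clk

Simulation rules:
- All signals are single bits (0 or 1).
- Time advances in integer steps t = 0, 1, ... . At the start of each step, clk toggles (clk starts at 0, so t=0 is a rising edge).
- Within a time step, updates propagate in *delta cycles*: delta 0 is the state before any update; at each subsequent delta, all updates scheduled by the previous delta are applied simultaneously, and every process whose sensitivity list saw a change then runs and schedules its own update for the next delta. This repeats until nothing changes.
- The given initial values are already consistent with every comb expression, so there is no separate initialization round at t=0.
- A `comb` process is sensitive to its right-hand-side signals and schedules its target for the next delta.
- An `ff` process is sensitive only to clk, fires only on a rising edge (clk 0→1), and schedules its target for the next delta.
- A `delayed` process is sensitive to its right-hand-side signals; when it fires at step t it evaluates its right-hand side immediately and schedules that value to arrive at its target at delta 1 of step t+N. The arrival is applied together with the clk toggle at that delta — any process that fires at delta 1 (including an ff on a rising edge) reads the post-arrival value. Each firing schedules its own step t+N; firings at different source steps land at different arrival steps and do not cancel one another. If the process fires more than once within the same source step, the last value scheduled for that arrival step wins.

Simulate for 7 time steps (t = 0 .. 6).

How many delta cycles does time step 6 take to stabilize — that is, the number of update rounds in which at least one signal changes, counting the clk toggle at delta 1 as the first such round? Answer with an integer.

[bits: f,d,a,c,b,clk,e]
t=0: Δ0=1001100 Δ1=1001110 Δ2=0001110 | 2Δ
t=1: Δ0=0001110 Δ1=0001100 | 1Δ
t=2: Δ0=0001100 Δ1=0011110 Δ2=0110110 | 2Δ
t=3: Δ0=0110110 Δ1=0110100 | 1Δ
t=4: Δ0=0110100 Δ1=0110110 Δ2=0111010 Δ3=0011010 | 3Δ
t=5: Δ0=0011010 Δ1=0011001 | 1Δ
t=6: Δ0=0011001 Δ1=0001011 Δ2=0001111 | 2Δ

2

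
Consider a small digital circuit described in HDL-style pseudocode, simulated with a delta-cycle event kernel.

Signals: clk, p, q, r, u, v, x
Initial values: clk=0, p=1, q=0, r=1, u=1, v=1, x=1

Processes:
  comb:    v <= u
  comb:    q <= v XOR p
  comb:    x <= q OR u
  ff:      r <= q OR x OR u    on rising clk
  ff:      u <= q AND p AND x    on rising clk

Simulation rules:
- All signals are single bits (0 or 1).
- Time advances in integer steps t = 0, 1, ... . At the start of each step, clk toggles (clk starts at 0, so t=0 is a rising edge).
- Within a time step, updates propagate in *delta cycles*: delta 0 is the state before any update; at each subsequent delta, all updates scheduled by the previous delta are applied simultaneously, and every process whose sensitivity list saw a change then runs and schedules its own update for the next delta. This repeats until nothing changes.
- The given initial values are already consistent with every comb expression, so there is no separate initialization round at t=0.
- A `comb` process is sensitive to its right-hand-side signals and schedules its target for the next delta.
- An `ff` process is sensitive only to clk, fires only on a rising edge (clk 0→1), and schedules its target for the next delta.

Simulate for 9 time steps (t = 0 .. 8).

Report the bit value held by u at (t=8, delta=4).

0

t0.Δ0 x=1 clk=0 p=1 v=1 u=1 r=1 q=0
t0.Δ1 x=1 clk=1 p=1 v=1 u=1 r=1 q=0
t0.Δ2 x=1 clk=1 p=1 v=1 u=0 r=1 q=0
t0.Δ3 x=0 clk=1 p=1 v=0 u=0 r=1 q=0
t0.Δ4 x=0 clk=1 p=1 v=0 u=0 r=1 q=1
t0.Δ5 x=1 clk=1 p=1 v=0 u=0 r=1 q=1
t1.Δ0 x=1 clk=1 p=1 v=0 u=0 r=1 q=1
t1.Δ1 x=1 clk=0 p=1 v=0 u=0 r=1 q=1
t2.Δ0 x=1 clk=0 p=1 v=0 u=0 r=1 q=1
t2.Δ1 x=1 clk=1 p=1 v=0 u=0 r=1 q=1
t2.Δ2 x=1 clk=1 p=1 v=0 u=1 r=1 q=1
t2.Δ3 x=1 clk=1 p=1 v=1 u=1 r=1 q=1
t2.Δ4 x=1 clk=1 p=1 v=1 u=1 r=1 q=0
t3.Δ0 x=1 clk=1 p=1 v=1 u=1 r=1 q=0
t3.Δ1 x=1 clk=0 p=1 v=1 u=1 r=1 q=0
t4.Δ0 x=1 clk=0 p=1 v=1 u=1 r=1 q=0
t4.Δ1 x=1 clk=1 p=1 v=1 u=1 r=1 q=0
t4.Δ2 x=1 clk=1 p=1 v=1 u=0 r=1 q=0
t4.Δ3 x=0 clk=1 p=1 v=0 u=0 r=1 q=0
t4.Δ4 x=0 clk=1 p=1 v=0 u=0 r=1 q=1
t4.Δ5 x=1 clk=1 p=1 v=0 u=0 r=1 q=1
t5.Δ0 x=1 clk=1 p=1 v=0 u=0 r=1 q=1
t5.Δ1 x=1 clk=0 p=1 v=0 u=0 r=1 q=1
t6.Δ0 x=1 clk=0 p=1 v=0 u=0 r=1 q=1
t6.Δ1 x=1 clk=1 p=1 v=0 u=0 r=1 q=1
t6.Δ2 x=1 clk=1 p=1 v=0 u=1 r=1 q=1
t6.Δ3 x=1 clk=1 p=1 v=1 u=1 r=1 q=1
t6.Δ4 x=1 clk=1 p=1 v=1 u=1 r=1 q=0
t7.Δ0 x=1 clk=1 p=1 v=1 u=1 r=1 q=0
t7.Δ1 x=1 clk=0 p=1 v=1 u=1 r=1 q=0
t8.Δ0 x=1 clk=0 p=1 v=1 u=1 r=1 q=0
t8.Δ1 x=1 clk=1 p=1 v=1 u=1 r=1 q=0
t8.Δ2 x=1 clk=1 p=1 v=1 u=0 r=1 q=0
t8.Δ3 x=0 clk=1 p=1 v=0 u=0 r=1 q=0
t8.Δ4 x=0 clk=1 p=1 v=0 u=0 r=1 q=1
t8.Δ5 x=1 clk=1 p=1 v=0 u=0 r=1 q=1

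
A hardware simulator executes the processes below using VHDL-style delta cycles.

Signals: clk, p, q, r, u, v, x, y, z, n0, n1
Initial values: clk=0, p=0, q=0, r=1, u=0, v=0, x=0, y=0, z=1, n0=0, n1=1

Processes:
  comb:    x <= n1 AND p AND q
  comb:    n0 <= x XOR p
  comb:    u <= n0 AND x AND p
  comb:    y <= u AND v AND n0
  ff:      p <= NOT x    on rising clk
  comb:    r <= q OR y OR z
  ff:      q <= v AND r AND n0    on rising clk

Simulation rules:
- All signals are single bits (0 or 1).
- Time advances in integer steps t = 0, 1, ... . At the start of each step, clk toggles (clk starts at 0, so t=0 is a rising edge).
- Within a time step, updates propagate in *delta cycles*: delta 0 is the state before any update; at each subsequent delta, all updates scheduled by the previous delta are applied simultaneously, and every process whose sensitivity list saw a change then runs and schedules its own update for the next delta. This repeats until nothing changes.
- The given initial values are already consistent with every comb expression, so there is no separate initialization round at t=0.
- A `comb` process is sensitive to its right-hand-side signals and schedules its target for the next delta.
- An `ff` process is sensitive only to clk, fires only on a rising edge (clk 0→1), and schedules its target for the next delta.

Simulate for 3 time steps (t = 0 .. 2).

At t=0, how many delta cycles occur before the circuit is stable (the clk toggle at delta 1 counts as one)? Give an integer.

[bits: q,n1,clk,z,n0,r,x,u,y,p,v]
t=0: Δ0=01010100000 Δ1=01110100000 Δ2=01110100010 Δ3=01111100010 | 3Δ
t=1: Δ0=01111100010 Δ1=01011100010 | 1Δ
t=2: Δ0=01011100010 Δ1=01111100010 | 1Δ

3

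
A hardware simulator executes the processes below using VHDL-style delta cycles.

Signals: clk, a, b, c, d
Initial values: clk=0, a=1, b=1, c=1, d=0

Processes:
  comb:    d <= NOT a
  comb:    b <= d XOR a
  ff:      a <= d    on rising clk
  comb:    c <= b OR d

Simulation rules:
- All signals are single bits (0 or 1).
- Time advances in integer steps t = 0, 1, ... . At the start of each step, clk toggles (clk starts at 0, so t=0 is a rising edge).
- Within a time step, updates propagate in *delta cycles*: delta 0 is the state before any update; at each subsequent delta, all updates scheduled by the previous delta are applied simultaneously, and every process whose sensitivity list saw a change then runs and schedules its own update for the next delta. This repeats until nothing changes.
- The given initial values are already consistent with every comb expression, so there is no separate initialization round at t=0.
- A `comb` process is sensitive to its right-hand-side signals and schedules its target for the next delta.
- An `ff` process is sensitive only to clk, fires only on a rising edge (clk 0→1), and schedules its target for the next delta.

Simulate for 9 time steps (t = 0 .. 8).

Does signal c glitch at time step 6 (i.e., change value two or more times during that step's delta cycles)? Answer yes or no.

[bits: c,d,clk,b,a]
t=0: Δ0=10011 Δ1=10111 Δ2=10110 Δ3=11100 Δ4=11110 | 4Δ
t=1: Δ0=11110 Δ1=11010 | 1Δ
t=2: Δ0=11010 Δ1=11110 Δ2=11111 Δ3=10101 Δ4=00111 Δ5=10111 | 5Δ
t=3: Δ0=10111 Δ1=10011 | 1Δ
t=4: Δ0=10011 Δ1=10111 Δ2=10110 Δ3=11100 Δ4=11110 | 4Δ
t=5: Δ0=11110 Δ1=11010 | 1Δ
t=6: Δ0=11010 Δ1=11110 Δ2=11111 Δ3=10101 Δ4=00111 Δ5=10111 | 5Δ
t=7: Δ0=10111 Δ1=10011 | 1Δ
t=8: Δ0=10011 Δ1=10111 Δ2=10110 Δ3=11100 Δ4=11110 | 4Δ

yes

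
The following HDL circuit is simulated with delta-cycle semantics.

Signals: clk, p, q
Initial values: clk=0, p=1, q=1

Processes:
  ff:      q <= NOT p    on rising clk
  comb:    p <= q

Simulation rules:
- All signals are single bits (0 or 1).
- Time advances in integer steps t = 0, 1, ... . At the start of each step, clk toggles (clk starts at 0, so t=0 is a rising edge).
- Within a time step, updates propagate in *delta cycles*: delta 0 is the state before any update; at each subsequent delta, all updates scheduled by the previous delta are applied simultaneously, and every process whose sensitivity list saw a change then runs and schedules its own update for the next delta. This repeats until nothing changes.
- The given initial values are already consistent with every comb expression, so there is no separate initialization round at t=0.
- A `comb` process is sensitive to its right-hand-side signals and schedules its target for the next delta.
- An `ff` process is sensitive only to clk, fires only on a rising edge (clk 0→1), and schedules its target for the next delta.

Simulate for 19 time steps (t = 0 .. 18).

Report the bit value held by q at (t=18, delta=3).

t=0 Δ0: p=1 clk=0 q=1
  Δ1: clk:0→1
  Δ2: q:1→0
  Δ3: p:1→0
  (3Δ to stable)
t=1 Δ0: p=0 clk=1 q=0
  Δ1: clk:1→0
  (1Δ to stable)
t=2 Δ0: p=0 clk=0 q=0
  Δ1: clk:0→1
  Δ2: q:0→1
  Δ3: p:0→1
  (3Δ to stable)
t=3 Δ0: p=1 clk=1 q=1
  Δ1: clk:1→0
  (1Δ to stable)
t=4 Δ0: p=1 clk=0 q=1
  Δ1: clk:0→1
  Δ2: q:1→0
  Δ3: p:1→0
  (3Δ to stable)
t=5 Δ0: p=0 clk=1 q=0
  Δ1: clk:1→0
  (1Δ to stable)
t=6 Δ0: p=0 clk=0 q=0
  Δ1: clk:0→1
  Δ2: q:0→1
  Δ3: p:0→1
  (3Δ to stable)
t=7 Δ0: p=1 clk=1 q=1
  Δ1: clk:1→0
  (1Δ to stable)
t=8 Δ0: p=1 clk=0 q=1
  Δ1: clk:0→1
  Δ2: q:1→0
  Δ3: p:1→0
  (3Δ to stable)
t=9 Δ0: p=0 clk=1 q=0
  Δ1: clk:1→0
  (1Δ to stable)
t=10 Δ0: p=0 clk=0 q=0
  Δ1: clk:0→1
  Δ2: q:0→1
  Δ3: p:0→1
  (3Δ to stable)
t=11 Δ0: p=1 clk=1 q=1
  Δ1: clk:1→0
  (1Δ to stable)
t=12 Δ0: p=1 clk=0 q=1
  Δ1: clk:0→1
  Δ2: q:1→0
  Δ3: p:1→0
  (3Δ to stable)
t=13 Δ0: p=0 clk=1 q=0
  Δ1: clk:1→0
  (1Δ to stable)
t=14 Δ0: p=0 clk=0 q=0
  Δ1: clk:0→1
  Δ2: q:0→1
  Δ3: p:0→1
  (3Δ to stable)
t=15 Δ0: p=1 clk=1 q=1
  Δ1: clk:1→0
  (1Δ to stable)
t=16 Δ0: p=1 clk=0 q=1
  Δ1: clk:0→1
  Δ2: q:1→0
  Δ3: p:1→0
  (3Δ to stable)
t=17 Δ0: p=0 clk=1 q=0
  Δ1: clk:1→0
  (1Δ to stable)
t=18 Δ0: p=0 clk=0 q=0
  Δ1: clk:0→1
  Δ2: q:0→1
  Δ3: p:0→1
  (3Δ to stable)

1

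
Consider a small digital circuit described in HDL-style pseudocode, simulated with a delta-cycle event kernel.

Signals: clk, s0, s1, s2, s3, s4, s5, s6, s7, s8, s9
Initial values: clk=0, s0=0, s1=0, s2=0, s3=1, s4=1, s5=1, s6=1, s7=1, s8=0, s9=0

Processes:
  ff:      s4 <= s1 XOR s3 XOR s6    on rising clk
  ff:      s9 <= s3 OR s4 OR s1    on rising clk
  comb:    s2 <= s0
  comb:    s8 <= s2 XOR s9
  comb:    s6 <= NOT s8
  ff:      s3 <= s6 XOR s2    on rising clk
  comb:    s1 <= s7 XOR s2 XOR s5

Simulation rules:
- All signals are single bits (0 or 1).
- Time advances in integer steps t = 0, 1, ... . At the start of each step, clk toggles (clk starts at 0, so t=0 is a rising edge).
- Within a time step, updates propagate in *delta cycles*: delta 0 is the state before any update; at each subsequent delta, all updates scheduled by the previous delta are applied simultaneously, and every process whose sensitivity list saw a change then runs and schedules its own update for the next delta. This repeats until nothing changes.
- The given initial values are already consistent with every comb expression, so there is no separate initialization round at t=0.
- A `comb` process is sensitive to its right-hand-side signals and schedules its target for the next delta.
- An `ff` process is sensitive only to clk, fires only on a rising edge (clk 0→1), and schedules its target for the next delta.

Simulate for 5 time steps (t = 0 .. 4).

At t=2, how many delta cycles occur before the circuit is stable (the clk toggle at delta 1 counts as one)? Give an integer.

[bits: s0,s2,clk,s8,s4,s7,s9,s6,s3,s1,s5]
t=0: Δ0=00001101101 Δ1=00101101101 Δ2=00100111101 Δ3=00110111101 Δ4=00110110101 | 4Δ
t=1: Δ0=00110110101 Δ1=00010110101 | 1Δ
t=2: Δ0=00010110101 Δ1=00110110101 Δ2=00111110001 | 2Δ
t=3: Δ0=00111110001 Δ1=00011110001 | 1Δ
t=4: Δ0=00011110001 Δ1=00111110001 Δ2=00110110001 | 2Δ

2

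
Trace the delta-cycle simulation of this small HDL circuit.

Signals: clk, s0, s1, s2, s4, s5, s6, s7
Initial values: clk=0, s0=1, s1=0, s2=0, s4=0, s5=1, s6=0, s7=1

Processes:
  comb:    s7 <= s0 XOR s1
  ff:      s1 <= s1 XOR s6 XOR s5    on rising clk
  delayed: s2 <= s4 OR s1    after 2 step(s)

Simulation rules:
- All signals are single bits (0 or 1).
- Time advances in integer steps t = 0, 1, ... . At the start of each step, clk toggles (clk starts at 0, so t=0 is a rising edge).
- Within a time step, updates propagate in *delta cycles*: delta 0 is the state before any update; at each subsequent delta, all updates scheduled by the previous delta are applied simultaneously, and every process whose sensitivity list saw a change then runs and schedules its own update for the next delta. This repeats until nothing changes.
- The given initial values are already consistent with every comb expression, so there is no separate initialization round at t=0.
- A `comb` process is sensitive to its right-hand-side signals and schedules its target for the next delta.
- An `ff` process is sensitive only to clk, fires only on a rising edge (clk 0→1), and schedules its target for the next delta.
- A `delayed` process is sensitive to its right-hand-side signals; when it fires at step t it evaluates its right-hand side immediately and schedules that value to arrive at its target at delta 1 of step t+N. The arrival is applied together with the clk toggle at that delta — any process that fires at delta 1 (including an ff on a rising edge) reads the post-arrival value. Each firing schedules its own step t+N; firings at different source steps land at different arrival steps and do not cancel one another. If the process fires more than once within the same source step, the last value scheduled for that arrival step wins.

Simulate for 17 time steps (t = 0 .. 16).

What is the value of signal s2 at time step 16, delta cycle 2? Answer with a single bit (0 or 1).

[bits: clk,s6,s2,s5,s1,s7,s0,s4]
t=0: Δ0=00010110 Δ1=10010110 Δ2=10011110 Δ3=10011010 | 3Δ
t=1: Δ0=10011010 Δ1=00011010 | 1Δ
t=2: Δ0=00011010 Δ1=10111010 Δ2=10110010 Δ3=10110110 | 3Δ
t=3: Δ0=10110110 Δ1=00110110 | 1Δ
t=4: Δ0=00110110 Δ1=10010110 Δ2=10011110 Δ3=10011010 | 3Δ
t=5: Δ0=10011010 Δ1=00011010 | 1Δ
t=6: Δ0=00011010 Δ1=10111010 Δ2=10110010 Δ3=10110110 | 3Δ
t=7: Δ0=10110110 Δ1=00110110 | 1Δ
t=8: Δ0=00110110 Δ1=10010110 Δ2=10011110 Δ3=10011010 | 3Δ
t=9: Δ0=10011010 Δ1=00011010 | 1Δ
t=10: Δ0=00011010 Δ1=10111010 Δ2=10110010 Δ3=10110110 | 3Δ
t=11: Δ0=10110110 Δ1=00110110 | 1Δ
t=12: Δ0=00110110 Δ1=10010110 Δ2=10011110 Δ3=10011010 | 3Δ
t=13: Δ0=10011010 Δ1=00011010 | 1Δ
t=14: Δ0=00011010 Δ1=10111010 Δ2=10110010 Δ3=10110110 | 3Δ
t=15: Δ0=10110110 Δ1=00110110 | 1Δ
t=16: Δ0=00110110 Δ1=10010110 Δ2=10011110 Δ3=10011010 | 3Δ

0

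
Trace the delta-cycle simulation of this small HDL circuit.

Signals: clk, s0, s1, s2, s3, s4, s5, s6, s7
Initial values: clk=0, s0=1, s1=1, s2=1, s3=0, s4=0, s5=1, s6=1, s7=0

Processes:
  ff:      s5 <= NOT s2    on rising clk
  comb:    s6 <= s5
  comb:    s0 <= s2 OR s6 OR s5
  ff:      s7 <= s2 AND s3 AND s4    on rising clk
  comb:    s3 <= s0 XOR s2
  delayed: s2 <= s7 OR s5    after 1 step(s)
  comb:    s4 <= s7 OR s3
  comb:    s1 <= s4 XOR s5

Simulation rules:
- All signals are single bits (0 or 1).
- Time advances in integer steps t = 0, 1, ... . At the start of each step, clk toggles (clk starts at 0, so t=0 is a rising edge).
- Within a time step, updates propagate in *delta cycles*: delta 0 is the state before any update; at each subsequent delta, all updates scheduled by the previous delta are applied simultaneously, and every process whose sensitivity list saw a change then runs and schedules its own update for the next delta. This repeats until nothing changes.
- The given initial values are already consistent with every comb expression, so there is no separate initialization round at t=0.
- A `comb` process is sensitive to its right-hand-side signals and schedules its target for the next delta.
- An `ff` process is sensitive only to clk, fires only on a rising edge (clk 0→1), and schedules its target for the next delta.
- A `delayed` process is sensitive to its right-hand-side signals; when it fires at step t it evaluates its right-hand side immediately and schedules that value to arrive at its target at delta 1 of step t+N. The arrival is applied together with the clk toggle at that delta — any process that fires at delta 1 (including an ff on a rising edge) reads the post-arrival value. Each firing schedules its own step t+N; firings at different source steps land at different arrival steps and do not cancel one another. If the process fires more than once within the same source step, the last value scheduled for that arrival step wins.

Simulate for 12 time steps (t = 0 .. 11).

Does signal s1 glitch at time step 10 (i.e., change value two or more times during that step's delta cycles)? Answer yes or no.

t0.Δ0 s5=1 s7=0 s1=1 s6=1 clk=0 s4=0 s3=0 s0=1 s2=1
t0.Δ1 s5=1 s7=0 s1=1 s6=1 clk=1 s4=0 s3=0 s0=1 s2=1
t0.Δ2 s5=0 s7=0 s1=1 s6=1 clk=1 s4=0 s3=0 s0=1 s2=1
t0.Δ3 s5=0 s7=0 s1=0 s6=0 clk=1 s4=0 s3=0 s0=1 s2=1
t1.Δ0 s5=0 s7=0 s1=0 s6=0 clk=1 s4=0 s3=0 s0=1 s2=1
t1.Δ1 s5=0 s7=0 s1=0 s6=0 clk=0 s4=0 s3=0 s0=1 s2=0
t1.Δ2 s5=0 s7=0 s1=0 s6=0 clk=0 s4=0 s3=1 s0=0 s2=0
t1.Δ3 s5=0 s7=0 s1=0 s6=0 clk=0 s4=1 s3=0 s0=0 s2=0
t1.Δ4 s5=0 s7=0 s1=1 s6=0 clk=0 s4=0 s3=0 s0=0 s2=0
t1.Δ5 s5=0 s7=0 s1=0 s6=0 clk=0 s4=0 s3=0 s0=0 s2=0
t2.Δ0 s5=0 s7=0 s1=0 s6=0 clk=0 s4=0 s3=0 s0=0 s2=0
t2.Δ1 s5=0 s7=0 s1=0 s6=0 clk=1 s4=0 s3=0 s0=0 s2=0
t2.Δ2 s5=1 s7=0 s1=0 s6=0 clk=1 s4=0 s3=0 s0=0 s2=0
t2.Δ3 s5=1 s7=0 s1=1 s6=1 clk=1 s4=0 s3=0 s0=1 s2=0
t2.Δ4 s5=1 s7=0 s1=1 s6=1 clk=1 s4=0 s3=1 s0=1 s2=0
t2.Δ5 s5=1 s7=0 s1=1 s6=1 clk=1 s4=1 s3=1 s0=1 s2=0
t2.Δ6 s5=1 s7=0 s1=0 s6=1 clk=1 s4=1 s3=1 s0=1 s2=0
t3.Δ0 s5=1 s7=0 s1=0 s6=1 clk=1 s4=1 s3=1 s0=1 s2=0
t3.Δ1 s5=1 s7=0 s1=0 s6=1 clk=0 s4=1 s3=1 s0=1 s2=1
t3.Δ2 s5=1 s7=0 s1=0 s6=1 clk=0 s4=1 s3=0 s0=1 s2=1
t3.Δ3 s5=1 s7=0 s1=0 s6=1 clk=0 s4=0 s3=0 s0=1 s2=1
t3.Δ4 s5=1 s7=0 s1=1 s6=1 clk=0 s4=0 s3=0 s0=1 s2=1
t4.Δ0 s5=1 s7=0 s1=1 s6=1 clk=0 s4=0 s3=0 s0=1 s2=1
t4.Δ1 s5=1 s7=0 s1=1 s6=1 clk=1 s4=0 s3=0 s0=1 s2=1
t4.Δ2 s5=0 s7=0 s1=1 s6=1 clk=1 s4=0 s3=0 s0=1 s2=1
t4.Δ3 s5=0 s7=0 s1=0 s6=0 clk=1 s4=0 s3=0 s0=1 s2=1
t5.Δ0 s5=0 s7=0 s1=0 s6=0 clk=1 s4=0 s3=0 s0=1 s2=1
t5.Δ1 s5=0 s7=0 s1=0 s6=0 clk=0 s4=0 s3=0 s0=1 s2=0
t5.Δ2 s5=0 s7=0 s1=0 s6=0 clk=0 s4=0 s3=1 s0=0 s2=0
t5.Δ3 s5=0 s7=0 s1=0 s6=0 clk=0 s4=1 s3=0 s0=0 s2=0
t5.Δ4 s5=0 s7=0 s1=1 s6=0 clk=0 s4=0 s3=0 s0=0 s2=0
t5.Δ5 s5=0 s7=0 s1=0 s6=0 clk=0 s4=0 s3=0 s0=0 s2=0
t6.Δ0 s5=0 s7=0 s1=0 s6=0 clk=0 s4=0 s3=0 s0=0 s2=0
t6.Δ1 s5=0 s7=0 s1=0 s6=0 clk=1 s4=0 s3=0 s0=0 s2=0
t6.Δ2 s5=1 s7=0 s1=0 s6=0 clk=1 s4=0 s3=0 s0=0 s2=0
t6.Δ3 s5=1 s7=0 s1=1 s6=1 clk=1 s4=0 s3=0 s0=1 s2=0
t6.Δ4 s5=1 s7=0 s1=1 s6=1 clk=1 s4=0 s3=1 s0=1 s2=0
t6.Δ5 s5=1 s7=0 s1=1 s6=1 clk=1 s4=1 s3=1 s0=1 s2=0
t6.Δ6 s5=1 s7=0 s1=0 s6=1 clk=1 s4=1 s3=1 s0=1 s2=0
t7.Δ0 s5=1 s7=0 s1=0 s6=1 clk=1 s4=1 s3=1 s0=1 s2=0
t7.Δ1 s5=1 s7=0 s1=0 s6=1 clk=0 s4=1 s3=1 s0=1 s2=1
t7.Δ2 s5=1 s7=0 s1=0 s6=1 clk=0 s4=1 s3=0 s0=1 s2=1
t7.Δ3 s5=1 s7=0 s1=0 s6=1 clk=0 s4=0 s3=0 s0=1 s2=1
t7.Δ4 s5=1 s7=0 s1=1 s6=1 clk=0 s4=0 s3=0 s0=1 s2=1
t8.Δ0 s5=1 s7=0 s1=1 s6=1 clk=0 s4=0 s3=0 s0=1 s2=1
t8.Δ1 s5=1 s7=0 s1=1 s6=1 clk=1 s4=0 s3=0 s0=1 s2=1
t8.Δ2 s5=0 s7=0 s1=1 s6=1 clk=1 s4=0 s3=0 s0=1 s2=1
t8.Δ3 s5=0 s7=0 s1=0 s6=0 clk=1 s4=0 s3=0 s0=1 s2=1
t9.Δ0 s5=0 s7=0 s1=0 s6=0 clk=1 s4=0 s3=0 s0=1 s2=1
t9.Δ1 s5=0 s7=0 s1=0 s6=0 clk=0 s4=0 s3=0 s0=1 s2=0
t9.Δ2 s5=0 s7=0 s1=0 s6=0 clk=0 s4=0 s3=1 s0=0 s2=0
t9.Δ3 s5=0 s7=0 s1=0 s6=0 clk=0 s4=1 s3=0 s0=0 s2=0
t9.Δ4 s5=0 s7=0 s1=1 s6=0 clk=0 s4=0 s3=0 s0=0 s2=0
t9.Δ5 s5=0 s7=0 s1=0 s6=0 clk=0 s4=0 s3=0 s0=0 s2=0
t10.Δ0 s5=0 s7=0 s1=0 s6=0 clk=0 s4=0 s3=0 s0=0 s2=0
t10.Δ1 s5=0 s7=0 s1=0 s6=0 clk=1 s4=0 s3=0 s0=0 s2=0
t10.Δ2 s5=1 s7=0 s1=0 s6=0 clk=1 s4=0 s3=0 s0=0 s2=0
t10.Δ3 s5=1 s7=0 s1=1 s6=1 clk=1 s4=0 s3=0 s0=1 s2=0
t10.Δ4 s5=1 s7=0 s1=1 s6=1 clk=1 s4=0 s3=1 s0=1 s2=0
t10.Δ5 s5=1 s7=0 s1=1 s6=1 clk=1 s4=1 s3=1 s0=1 s2=0
t10.Δ6 s5=1 s7=0 s1=0 s6=1 clk=1 s4=1 s3=1 s0=1 s2=0
t11.Δ0 s5=1 s7=0 s1=0 s6=1 clk=1 s4=1 s3=1 s0=1 s2=0
t11.Δ1 s5=1 s7=0 s1=0 s6=1 clk=0 s4=1 s3=1 s0=1 s2=1
t11.Δ2 s5=1 s7=0 s1=0 s6=1 clk=0 s4=1 s3=0 s0=1 s2=1
t11.Δ3 s5=1 s7=0 s1=0 s6=1 clk=0 s4=0 s3=0 s0=1 s2=1
t11.Δ4 s5=1 s7=0 s1=1 s6=1 clk=0 s4=0 s3=0 s0=1 s2=1

yes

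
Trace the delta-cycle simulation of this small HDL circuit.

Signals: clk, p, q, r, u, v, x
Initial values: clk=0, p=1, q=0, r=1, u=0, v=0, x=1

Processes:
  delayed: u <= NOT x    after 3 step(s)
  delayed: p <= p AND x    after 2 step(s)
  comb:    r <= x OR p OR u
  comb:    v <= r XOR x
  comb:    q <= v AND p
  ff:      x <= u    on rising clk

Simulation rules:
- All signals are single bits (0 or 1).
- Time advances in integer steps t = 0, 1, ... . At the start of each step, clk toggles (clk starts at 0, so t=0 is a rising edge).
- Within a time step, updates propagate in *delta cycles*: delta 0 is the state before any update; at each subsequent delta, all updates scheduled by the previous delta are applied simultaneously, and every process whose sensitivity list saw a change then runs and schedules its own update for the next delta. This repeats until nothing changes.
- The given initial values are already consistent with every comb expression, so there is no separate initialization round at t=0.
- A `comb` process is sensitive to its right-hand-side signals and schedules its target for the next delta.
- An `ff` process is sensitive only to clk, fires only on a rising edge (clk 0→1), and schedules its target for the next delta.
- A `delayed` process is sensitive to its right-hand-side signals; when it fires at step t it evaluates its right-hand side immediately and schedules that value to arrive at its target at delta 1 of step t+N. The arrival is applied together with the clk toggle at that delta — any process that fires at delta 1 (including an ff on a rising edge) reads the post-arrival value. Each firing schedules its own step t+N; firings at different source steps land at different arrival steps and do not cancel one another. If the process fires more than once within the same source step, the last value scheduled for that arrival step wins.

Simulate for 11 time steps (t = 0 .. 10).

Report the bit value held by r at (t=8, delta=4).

t0.Δ0 clk=0 p=1 q=0 r=1 u=0 x=1 v=0
t0.Δ1 clk=1 p=1 q=0 r=1 u=0 x=1 v=0
t0.Δ2 clk=1 p=1 q=0 r=1 u=0 x=0 v=0
t0.Δ3 clk=1 p=1 q=0 r=1 u=0 x=0 v=1
t0.Δ4 clk=1 p=1 q=1 r=1 u=0 x=0 v=1
t1.Δ0 clk=1 p=1 q=1 r=1 u=0 x=0 v=1
t1.Δ1 clk=0 p=1 q=1 r=1 u=0 x=0 v=1
t2.Δ0 clk=0 p=1 q=1 r=1 u=0 x=0 v=1
t2.Δ1 clk=1 p=0 q=1 r=1 u=0 x=0 v=1
t2.Δ2 clk=1 p=0 q=0 r=0 u=0 x=0 v=1
t2.Δ3 clk=1 p=0 q=0 r=0 u=0 x=0 v=0
t3.Δ0 clk=1 p=0 q=0 r=0 u=0 x=0 v=0
t3.Δ1 clk=0 p=0 q=0 r=0 u=1 x=0 v=0
t3.Δ2 clk=0 p=0 q=0 r=1 u=1 x=0 v=0
t3.Δ3 clk=0 p=0 q=0 r=1 u=1 x=0 v=1
t4.Δ0 clk=0 p=0 q=0 r=1 u=1 x=0 v=1
t4.Δ1 clk=1 p=0 q=0 r=1 u=1 x=0 v=1
t4.Δ2 clk=1 p=0 q=0 r=1 u=1 x=1 v=1
t4.Δ3 clk=1 p=0 q=0 r=1 u=1 x=1 v=0
t5.Δ0 clk=1 p=0 q=0 r=1 u=1 x=1 v=0
t5.Δ1 clk=0 p=0 q=0 r=1 u=1 x=1 v=0
t6.Δ0 clk=0 p=0 q=0 r=1 u=1 x=1 v=0
t6.Δ1 clk=1 p=0 q=0 r=1 u=1 x=1 v=0
t7.Δ0 clk=1 p=0 q=0 r=1 u=1 x=1 v=0
t7.Δ1 clk=0 p=0 q=0 r=1 u=0 x=1 v=0
t8.Δ0 clk=0 p=0 q=0 r=1 u=0 x=1 v=0
t8.Δ1 clk=1 p=0 q=0 r=1 u=0 x=1 v=0
t8.Δ2 clk=1 p=0 q=0 r=1 u=0 x=0 v=0
t8.Δ3 clk=1 p=0 q=0 r=0 u=0 x=0 v=1
t8.Δ4 clk=1 p=0 q=0 r=0 u=0 x=0 v=0
t9.Δ0 clk=1 p=0 q=0 r=0 u=0 x=0 v=0
t9.Δ1 clk=0 p=0 q=0 r=0 u=0 x=0 v=0
t10.Δ0 clk=0 p=0 q=0 r=0 u=0 x=0 v=0
t10.Δ1 clk=1 p=0 q=0 r=0 u=0 x=0 v=0

0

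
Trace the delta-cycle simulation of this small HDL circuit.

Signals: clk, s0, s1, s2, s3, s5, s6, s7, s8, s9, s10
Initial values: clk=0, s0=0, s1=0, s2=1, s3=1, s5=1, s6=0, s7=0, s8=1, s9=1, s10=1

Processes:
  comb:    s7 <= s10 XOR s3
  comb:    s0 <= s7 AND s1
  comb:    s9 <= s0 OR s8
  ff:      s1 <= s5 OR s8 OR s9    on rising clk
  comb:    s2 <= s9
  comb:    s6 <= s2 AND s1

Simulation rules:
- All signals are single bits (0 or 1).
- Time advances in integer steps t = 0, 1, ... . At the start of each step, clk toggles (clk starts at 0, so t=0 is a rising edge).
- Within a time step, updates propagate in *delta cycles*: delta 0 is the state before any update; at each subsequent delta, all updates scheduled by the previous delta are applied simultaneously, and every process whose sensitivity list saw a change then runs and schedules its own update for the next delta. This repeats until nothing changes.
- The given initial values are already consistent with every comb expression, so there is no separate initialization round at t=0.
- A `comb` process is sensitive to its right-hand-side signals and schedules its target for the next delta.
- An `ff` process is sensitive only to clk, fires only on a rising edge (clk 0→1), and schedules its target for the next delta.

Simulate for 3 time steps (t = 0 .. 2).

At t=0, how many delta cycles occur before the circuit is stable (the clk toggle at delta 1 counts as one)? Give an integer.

t0.Δ0 s3=1 clk=0 s8=1 s7=0 s2=1 s10=1 s0=0 s5=1 s6=0 s1=0 s9=1
t0.Δ1 s3=1 clk=1 s8=1 s7=0 s2=1 s10=1 s0=0 s5=1 s6=0 s1=0 s9=1
t0.Δ2 s3=1 clk=1 s8=1 s7=0 s2=1 s10=1 s0=0 s5=1 s6=0 s1=1 s9=1
t0.Δ3 s3=1 clk=1 s8=1 s7=0 s2=1 s10=1 s0=0 s5=1 s6=1 s1=1 s9=1
t1.Δ0 s3=1 clk=1 s8=1 s7=0 s2=1 s10=1 s0=0 s5=1 s6=1 s1=1 s9=1
t1.Δ1 s3=1 clk=0 s8=1 s7=0 s2=1 s10=1 s0=0 s5=1 s6=1 s1=1 s9=1
t2.Δ0 s3=1 clk=0 s8=1 s7=0 s2=1 s10=1 s0=0 s5=1 s6=1 s1=1 s9=1
t2.Δ1 s3=1 clk=1 s8=1 s7=0 s2=1 s10=1 s0=0 s5=1 s6=1 s1=1 s9=1

3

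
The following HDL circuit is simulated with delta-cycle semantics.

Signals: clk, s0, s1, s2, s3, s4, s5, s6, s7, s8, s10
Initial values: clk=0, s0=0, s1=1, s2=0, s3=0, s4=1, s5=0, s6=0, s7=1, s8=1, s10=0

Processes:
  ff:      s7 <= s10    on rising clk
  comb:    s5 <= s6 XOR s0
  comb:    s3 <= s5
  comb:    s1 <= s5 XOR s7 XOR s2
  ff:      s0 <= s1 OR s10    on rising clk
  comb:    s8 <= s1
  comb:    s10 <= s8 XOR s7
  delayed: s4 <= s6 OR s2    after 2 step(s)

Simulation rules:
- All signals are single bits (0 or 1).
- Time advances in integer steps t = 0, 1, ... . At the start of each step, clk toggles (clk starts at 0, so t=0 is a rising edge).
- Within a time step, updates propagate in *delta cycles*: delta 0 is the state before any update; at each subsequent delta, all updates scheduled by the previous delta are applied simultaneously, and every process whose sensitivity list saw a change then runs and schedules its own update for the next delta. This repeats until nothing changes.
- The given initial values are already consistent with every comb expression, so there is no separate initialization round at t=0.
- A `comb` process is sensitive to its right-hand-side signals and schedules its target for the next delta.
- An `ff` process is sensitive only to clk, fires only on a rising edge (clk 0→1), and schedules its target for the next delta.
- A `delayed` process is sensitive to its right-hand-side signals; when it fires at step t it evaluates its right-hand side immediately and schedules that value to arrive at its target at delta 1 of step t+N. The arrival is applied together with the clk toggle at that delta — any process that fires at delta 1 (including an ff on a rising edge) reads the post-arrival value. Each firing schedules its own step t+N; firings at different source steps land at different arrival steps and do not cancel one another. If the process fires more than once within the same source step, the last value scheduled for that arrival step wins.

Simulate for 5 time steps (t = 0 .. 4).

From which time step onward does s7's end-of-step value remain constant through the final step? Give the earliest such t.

t0.Δ0 s6=0 s2=0 s8=1 s10=0 s5=0 s3=0 s7=1 s1=1 clk=0 s4=1 s0=0
t0.Δ1 s6=0 s2=0 s8=1 s10=0 s5=0 s3=0 s7=1 s1=1 clk=1 s4=1 s0=0
t0.Δ2 s6=0 s2=0 s8=1 s10=0 s5=0 s3=0 s7=0 s1=1 clk=1 s4=1 s0=1
t0.Δ3 s6=0 s2=0 s8=1 s10=1 s5=1 s3=0 s7=0 s1=0 clk=1 s4=1 s0=1
t0.Δ4 s6=0 s2=0 s8=0 s10=1 s5=1 s3=1 s7=0 s1=1 clk=1 s4=1 s0=1
t0.Δ5 s6=0 s2=0 s8=1 s10=0 s5=1 s3=1 s7=0 s1=1 clk=1 s4=1 s0=1
t0.Δ6 s6=0 s2=0 s8=1 s10=1 s5=1 s3=1 s7=0 s1=1 clk=1 s4=1 s0=1
t1.Δ0 s6=0 s2=0 s8=1 s10=1 s5=1 s3=1 s7=0 s1=1 clk=1 s4=1 s0=1
t1.Δ1 s6=0 s2=0 s8=1 s10=1 s5=1 s3=1 s7=0 s1=1 clk=0 s4=1 s0=1
t2.Δ0 s6=0 s2=0 s8=1 s10=1 s5=1 s3=1 s7=0 s1=1 clk=0 s4=1 s0=1
t2.Δ1 s6=0 s2=0 s8=1 s10=1 s5=1 s3=1 s7=0 s1=1 clk=1 s4=1 s0=1
t2.Δ2 s6=0 s2=0 s8=1 s10=1 s5=1 s3=1 s7=1 s1=1 clk=1 s4=1 s0=1
t2.Δ3 s6=0 s2=0 s8=1 s10=0 s5=1 s3=1 s7=1 s1=0 clk=1 s4=1 s0=1
t2.Δ4 s6=0 s2=0 s8=0 s10=0 s5=1 s3=1 s7=1 s1=0 clk=1 s4=1 s0=1
t2.Δ5 s6=0 s2=0 s8=0 s10=1 s5=1 s3=1 s7=1 s1=0 clk=1 s4=1 s0=1
t3.Δ0 s6=0 s2=0 s8=0 s10=1 s5=1 s3=1 s7=1 s1=0 clk=1 s4=1 s0=1
t3.Δ1 s6=0 s2=0 s8=0 s10=1 s5=1 s3=1 s7=1 s1=0 clk=0 s4=1 s0=1
t4.Δ0 s6=0 s2=0 s8=0 s10=1 s5=1 s3=1 s7=1 s1=0 clk=0 s4=1 s0=1
t4.Δ1 s6=0 s2=0 s8=0 s10=1 s5=1 s3=1 s7=1 s1=0 clk=1 s4=1 s0=1

2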